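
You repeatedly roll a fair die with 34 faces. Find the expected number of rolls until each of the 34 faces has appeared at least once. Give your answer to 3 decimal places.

140.019

The wait to go from k to k+1 distinct faces is geometric with mean 34/(34-k).
E[T] = 34/34 + 34/33 + 34/32 + ... + 34/2 + 34/1 = 34·H_{34}.
H_{34} = 4.1182, so E[T] = 140.0191.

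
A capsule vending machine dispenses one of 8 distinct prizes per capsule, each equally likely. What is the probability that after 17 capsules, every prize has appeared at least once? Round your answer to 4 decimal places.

By inclusion–exclusion over which prizes are missing,
P(all seen) = Σ_{j=0}^{8} (-1)^j C(8,j)((8-j)/8)^17
= 1.00000 - 0.82647 + 0.21047 - 0.01897 + 0.00053 - 0.00000 + 0.00000 - 0.00000 + 0.00000
= 0.36556.

0.3656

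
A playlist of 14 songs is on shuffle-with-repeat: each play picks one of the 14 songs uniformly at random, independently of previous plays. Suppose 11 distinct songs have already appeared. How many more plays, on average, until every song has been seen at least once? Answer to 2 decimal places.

25.67

With k distinct songs already seen, the next new one takes an expected 14/(14-k) plays.
Sum over k = 11,...,13: E = 14/3 + 14/2 + 14/1 = 25.667.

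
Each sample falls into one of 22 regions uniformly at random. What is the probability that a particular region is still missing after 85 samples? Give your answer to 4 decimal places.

0.0192

Each sample misses the fixed region with probability (22-1)/22 = 21/22, independently.
P(still missing after 85) = (21/22)^85 = 0.01917.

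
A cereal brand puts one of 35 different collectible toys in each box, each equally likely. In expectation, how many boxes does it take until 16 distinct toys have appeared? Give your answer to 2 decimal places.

With k distinct toys already seen, the next new one arrives after an expected 35/(35-k) boxes.
Sum over k = 0,...,15: E = 35/35 + 35/34 + 35/33 + ... + 35/21 + 35/20 = 20.966.

20.97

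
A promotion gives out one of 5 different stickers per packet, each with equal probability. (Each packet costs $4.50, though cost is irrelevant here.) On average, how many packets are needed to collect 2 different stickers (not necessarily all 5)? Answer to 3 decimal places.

Going from k to k+1 distinct takes a geometric number of packets with mean 5/(5-k).
Sum over k = 0,...,1: E = 5/5 + 5/4 = 2.2500.

2.250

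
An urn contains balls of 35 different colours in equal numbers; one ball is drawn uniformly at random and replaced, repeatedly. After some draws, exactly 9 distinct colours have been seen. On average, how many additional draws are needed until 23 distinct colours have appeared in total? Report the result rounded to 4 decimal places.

The wait to go from k to k+1 distinct colours is geometric with mean 35/(35-k).
Sum over k = 9,...,22: E = 35/26 + 35/25 + 35/24 + ... + 35/14 + 35/13 = 26.29232.

26.2923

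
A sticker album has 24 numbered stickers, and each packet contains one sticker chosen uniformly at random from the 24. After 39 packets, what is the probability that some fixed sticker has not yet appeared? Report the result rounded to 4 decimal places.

On each packet the fixed sticker fails to appear with probability 23/24.
P(still missing after 39) = (23/24)^39 = 0.19017.

0.1902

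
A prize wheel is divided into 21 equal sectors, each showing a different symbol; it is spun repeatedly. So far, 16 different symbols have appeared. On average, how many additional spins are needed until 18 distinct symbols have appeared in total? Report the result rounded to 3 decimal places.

The wait to go from k to k+1 distinct symbols is geometric with mean 21/(21-k).
Sum over k = 16,...,17: E = 21/5 + 21/4 = 9.4500.

9.450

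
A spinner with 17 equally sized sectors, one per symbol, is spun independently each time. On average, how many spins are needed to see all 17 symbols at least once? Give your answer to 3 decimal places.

Split into phases: going from k distinct to k+1 distinct takes on average 17/(17-k) spins.
E[T] = 17/17 + 17/16 + 17/15 + ... + 17/2 + 17/1 = 17·H_{17}.
H_{17} = 3.4396, so E[T] = 58.4724.

58.472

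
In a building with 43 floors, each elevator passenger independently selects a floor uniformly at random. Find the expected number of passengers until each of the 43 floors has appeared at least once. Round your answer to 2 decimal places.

187.05

Split into phases: going from k distinct to k+1 distinct takes on average 43/(43-k) passengers.
E[T] = 43/43 + 43/42 + 43/41 + ... + 43/2 + 43/1 = 43·H_{43}.
H_{43} = 4.350, so E[T] = 187.050.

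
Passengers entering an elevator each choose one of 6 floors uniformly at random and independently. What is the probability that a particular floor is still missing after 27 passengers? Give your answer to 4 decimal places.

0.0073

Each passenger misses the fixed floor with probability (6-1)/6 = 5/6, independently.
P(still missing after 27) = (5/6)^27 = 0.00728.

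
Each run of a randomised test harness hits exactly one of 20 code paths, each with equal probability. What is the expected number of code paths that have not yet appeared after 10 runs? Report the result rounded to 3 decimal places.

11.975

For each code path, P(unseen after 10) = (19/20)^10 = 0.5987.
By linearity of expectation, E[unseen] = 20·(19/20)^10 = 11.9747.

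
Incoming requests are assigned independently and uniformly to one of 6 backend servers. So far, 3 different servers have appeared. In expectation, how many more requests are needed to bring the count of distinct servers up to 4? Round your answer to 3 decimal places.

2.000

From k distinct to k+1 distinct takes on average 6/(6-k) requests.
Only the k = 3 term is needed: E = 6/3 = 2.0000.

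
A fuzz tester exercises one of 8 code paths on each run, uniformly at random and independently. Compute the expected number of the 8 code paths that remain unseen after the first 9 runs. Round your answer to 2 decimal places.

2.41

For each code path, P(unseen after 9) = (7/8)^9 = 0.301.
By linearity of expectation, E[unseen] = 8·(7/8)^9 = 2.405.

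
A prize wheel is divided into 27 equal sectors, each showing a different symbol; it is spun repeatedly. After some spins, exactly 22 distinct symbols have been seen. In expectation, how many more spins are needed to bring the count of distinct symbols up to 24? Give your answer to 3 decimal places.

12.150

With k distinct symbols already seen, the next new one takes an expected 27/(27-k) spins.
Sum over k = 22,...,23: E = 27/5 + 27/4 = 12.1500.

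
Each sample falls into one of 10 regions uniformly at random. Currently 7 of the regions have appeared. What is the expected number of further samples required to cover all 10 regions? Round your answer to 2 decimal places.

From k distinct to k+1 distinct takes on average 10/(10-k) samples.
Sum over k = 7,...,9: E = 10/3 + 10/2 + 10/1 = 18.333.

18.33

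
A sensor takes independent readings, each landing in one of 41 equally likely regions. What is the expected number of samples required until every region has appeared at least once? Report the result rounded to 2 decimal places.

After k distinct regions have appeared, the next sample gives a new one with probability (41-k)/41, so the expected wait for the (k+1)-th is 41/(41-k).
E[T] = 41/41 + 41/40 + 41/39 + ... + 41/2 + 41/1 = 41·H_{41}.
H_{41} = 4.303, so E[T] = 176.420.

176.42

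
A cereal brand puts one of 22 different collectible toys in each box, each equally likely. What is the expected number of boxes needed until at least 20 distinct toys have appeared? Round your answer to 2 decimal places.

48.20

Going from k to k+1 distinct takes a geometric number of boxes with mean 22/(22-k).
Sum over k = 0,...,19: E = 22/22 + 22/21 + 22/20 + ... + 22/4 + 22/3 = 48.198.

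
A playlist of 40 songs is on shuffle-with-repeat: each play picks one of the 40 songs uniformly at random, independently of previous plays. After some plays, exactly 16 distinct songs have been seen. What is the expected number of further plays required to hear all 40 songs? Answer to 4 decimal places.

151.0383

The wait to go from k to k+1 distinct songs is geometric with mean 40/(40-k).
Sum over k = 16,...,39: E = 40/24 + 40/23 + 40/22 + ... + 40/2 + 40/1 = 151.03833.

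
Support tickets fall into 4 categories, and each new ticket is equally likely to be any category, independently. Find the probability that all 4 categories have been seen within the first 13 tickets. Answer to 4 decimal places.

0.9057

Let A_i be the event that category i is missing after 13 tickets. By inclusion–exclusion on the A_i,
P(all seen) = Σ_{j=0}^{4} (-1)^j C(4,j)((4-j)/4)^13
= 1.00000 - 0.09503 + 0.00073 - 0.00000 + 0.00000
= 0.90570.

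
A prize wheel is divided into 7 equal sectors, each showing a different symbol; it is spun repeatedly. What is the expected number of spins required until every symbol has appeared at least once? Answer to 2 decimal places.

Split into phases: going from k distinct to k+1 distinct takes on average 7/(7-k) spins.
E[T] = 7/7 + 7/6 + 7/5 + ... + 7/2 + 7/1 = 7·H_{7}.
H_{7} = 2.593, so E[T] = 18.150.

18.15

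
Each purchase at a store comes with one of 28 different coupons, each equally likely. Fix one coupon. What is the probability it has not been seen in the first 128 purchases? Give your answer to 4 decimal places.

0.0095

Each purchase misses the fixed coupon with probability (28-1)/28 = 27/28, independently.
P(still missing after 128) = (27/28)^128 = 0.00951.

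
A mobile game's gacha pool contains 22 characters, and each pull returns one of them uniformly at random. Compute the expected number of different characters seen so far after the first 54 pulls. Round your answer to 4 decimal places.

For each character, P(seen in 54 pulls) = 1 - (21/22)^54 = 0.91890.
By linearity of expectation, E[distinct seen] = 22·(1 - (21/22)^54) = 20.21582.

20.2158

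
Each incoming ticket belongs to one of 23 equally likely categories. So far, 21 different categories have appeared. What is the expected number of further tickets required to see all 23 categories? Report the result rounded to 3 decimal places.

From k distinct to k+1 distinct takes on average 23/(23-k) tickets.
Sum over k = 21,...,22: E = 23/2 + 23/1 = 34.5000.

34.500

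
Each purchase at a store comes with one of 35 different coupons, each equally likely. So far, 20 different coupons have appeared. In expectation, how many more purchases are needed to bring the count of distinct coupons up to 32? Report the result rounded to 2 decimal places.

The wait to go from k to k+1 distinct coupons is geometric with mean 35/(35-k).
Sum over k = 20,...,31: E = 35/15 + 35/14 + 35/13 + ... + 35/5 + 35/4 = 51.971.

51.97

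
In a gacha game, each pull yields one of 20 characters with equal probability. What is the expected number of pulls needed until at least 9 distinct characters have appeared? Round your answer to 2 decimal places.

11.56

Going from k to k+1 distinct takes a geometric number of pulls with mean 20/(20-k).
Sum over k = 0,...,8: E = 20/20 + 20/19 + 20/18 + ... + 20/13 + 20/12 = 11.557.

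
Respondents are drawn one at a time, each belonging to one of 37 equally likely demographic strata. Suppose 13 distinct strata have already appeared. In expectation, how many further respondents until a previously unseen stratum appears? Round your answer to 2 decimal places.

Each respondent yields a new stratum with probability (37-13)/37 = 24/37, so the wait is geometric with mean 37/24.
E = 37/24 = 1.542.

1.54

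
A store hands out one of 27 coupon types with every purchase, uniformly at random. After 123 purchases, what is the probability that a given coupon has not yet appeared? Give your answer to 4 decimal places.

0.0096

Each purchase misses the fixed coupon with probability (27-1)/27 = 26/27, independently.
P(still missing after 123) = (26/27)^123 = 0.00964.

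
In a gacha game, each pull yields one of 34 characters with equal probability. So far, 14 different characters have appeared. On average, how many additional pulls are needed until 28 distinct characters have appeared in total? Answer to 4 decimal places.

With k distinct characters already seen, the next new one takes an expected 34/(34-k) pulls.
Sum over k = 14,...,27: E = 34/20 + 34/19 + 34/18 + ... + 34/8 + 34/7 = 39.02315.

39.0231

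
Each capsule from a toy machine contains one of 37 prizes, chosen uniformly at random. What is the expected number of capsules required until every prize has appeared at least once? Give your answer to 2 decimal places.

The wait to go from k to k+1 distinct prizes is geometric with mean 37/(37-k).
E[T] = 37/37 + 37/36 + 37/35 + ... + 37/2 + 37/1 = 37·H_{37}.
H_{37} = 4.202, so E[T] = 155.459.

155.46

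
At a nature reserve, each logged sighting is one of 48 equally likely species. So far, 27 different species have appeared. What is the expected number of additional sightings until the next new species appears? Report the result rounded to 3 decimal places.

Each sighting yields a new species with probability (48-27)/48 = 21/48, so the wait is geometric with mean 48/21.
E = 48/21 = 2.2857.

2.286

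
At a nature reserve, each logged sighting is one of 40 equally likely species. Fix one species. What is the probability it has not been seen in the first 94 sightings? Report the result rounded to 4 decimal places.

0.0926

On each sighting the fixed species fails to appear with probability 39/40.
P(still missing after 94) = (39/40)^94 = 0.09256.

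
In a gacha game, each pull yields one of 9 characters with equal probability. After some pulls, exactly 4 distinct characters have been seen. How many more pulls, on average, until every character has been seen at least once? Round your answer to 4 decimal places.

20.5500

From k distinct to k+1 distinct takes on average 9/(9-k) pulls.
Sum over k = 4,...,8: E = 9/5 + 9/4 + 9/3 + 9/2 + 9/1 = 20.55000.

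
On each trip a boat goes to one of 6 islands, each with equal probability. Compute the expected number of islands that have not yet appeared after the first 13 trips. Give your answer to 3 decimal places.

0.561

For each island, P(unseen after 13) = (5/6)^13 = 0.0935.
By linearity of expectation, E[unseen] = 6·(5/6)^13 = 0.5608.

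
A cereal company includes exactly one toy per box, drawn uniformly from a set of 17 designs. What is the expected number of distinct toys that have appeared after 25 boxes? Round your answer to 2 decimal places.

13.27

For each toy, P(seen in 25 boxes) = 1 - (16/17)^25 = 0.780.
By linearity of expectation, E[distinct seen] = 17·(1 - (16/17)^25) = 13.266.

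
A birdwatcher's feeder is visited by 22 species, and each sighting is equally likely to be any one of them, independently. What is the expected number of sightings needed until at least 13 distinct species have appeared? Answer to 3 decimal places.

18.961

Going from k to k+1 distinct takes a geometric number of sightings with mean 22/(22-k).
Sum over k = 0,...,12: E = 22/22 + 22/21 + 22/20 + ... + 22/11 + 22/10 = 18.9606.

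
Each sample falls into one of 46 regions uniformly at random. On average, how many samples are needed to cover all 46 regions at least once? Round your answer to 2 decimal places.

203.17

The wait to go from k to k+1 distinct regions is geometric with mean 46/(46-k).
E[T] = 46/46 + 46/45 + 46/44 + ... + 46/2 + 46/1 = 46·H_{46}.
H_{46} = 4.417, so E[T] = 203.168.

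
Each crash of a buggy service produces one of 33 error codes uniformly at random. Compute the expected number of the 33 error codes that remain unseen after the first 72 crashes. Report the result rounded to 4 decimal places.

For each error code, P(unseen after 72) = (32/33)^72 = 0.10909.
By linearity of expectation, E[unseen] = 33·(32/33)^72 = 3.60005.

3.6001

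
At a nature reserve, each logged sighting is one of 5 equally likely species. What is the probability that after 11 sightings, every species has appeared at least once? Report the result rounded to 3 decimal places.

By inclusion–exclusion over which species are missing,
P(all seen) = Σ_{j=0}^{5} (-1)^j C(5,j)((5-j)/5)^11
= 1.0000 - 0.4295 + 0.0363 - 0.0004 + 0.0000 - 0.0000
= 0.6064.

0.606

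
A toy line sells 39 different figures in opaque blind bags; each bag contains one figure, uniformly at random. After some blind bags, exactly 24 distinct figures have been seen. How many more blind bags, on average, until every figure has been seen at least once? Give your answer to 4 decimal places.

129.4109

From k distinct to k+1 distinct takes on average 39/(39-k) blind bags.
Sum over k = 24,...,38: E = 39/15 + 39/14 + 39/13 + ... + 39/2 + 39/1 = 129.41093.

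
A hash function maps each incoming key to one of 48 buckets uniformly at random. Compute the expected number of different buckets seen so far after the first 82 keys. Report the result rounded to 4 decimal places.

39.4595

For each bucket, P(seen in 82 keys) = 1 - (47/48)^82 = 0.82207.
By linearity of expectation, E[distinct seen] = 48·(1 - (47/48)^82) = 39.45948.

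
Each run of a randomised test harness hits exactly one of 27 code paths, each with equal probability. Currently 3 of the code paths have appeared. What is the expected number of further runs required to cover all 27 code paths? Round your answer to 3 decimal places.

From k distinct to k+1 distinct takes on average 27/(27-k) runs.
Sum over k = 3,...,26: E = 27/24 + 27/23 + 27/22 + ... + 27/2 + 27/1 = 101.9509.

101.951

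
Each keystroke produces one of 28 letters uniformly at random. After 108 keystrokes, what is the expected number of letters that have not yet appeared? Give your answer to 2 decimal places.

0.55

For each letter, P(unseen after 108) = (27/28)^108 = 0.020.
By linearity of expectation, E[unseen] = 28·(27/28)^108 = 0.551.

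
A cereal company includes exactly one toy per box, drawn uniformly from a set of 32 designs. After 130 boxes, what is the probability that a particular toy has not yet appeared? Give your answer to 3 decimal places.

0.016

Each box misses the fixed toy with probability (32-1)/32 = 31/32, independently.
P(still missing after 130) = (31/32)^130 = 0.0161.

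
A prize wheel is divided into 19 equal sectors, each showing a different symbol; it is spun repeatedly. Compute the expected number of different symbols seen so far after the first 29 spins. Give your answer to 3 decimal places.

15.039

For each symbol, P(seen in 29 spins) = 1 - (18/19)^29 = 0.7915.
By linearity of expectation, E[distinct seen] = 19·(1 - (18/19)^29) = 15.0390.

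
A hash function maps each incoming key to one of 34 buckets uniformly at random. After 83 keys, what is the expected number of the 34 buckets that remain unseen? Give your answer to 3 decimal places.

2.854

For each bucket, P(unseen after 83) = (33/34)^83 = 0.0839.
By linearity of expectation, E[unseen] = 34·(33/34)^83 = 2.8536.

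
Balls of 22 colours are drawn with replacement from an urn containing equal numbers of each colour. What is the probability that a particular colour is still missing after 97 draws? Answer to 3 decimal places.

0.011

On each draw the fixed colour fails to appear with probability 21/22.
P(still missing after 97) = (21/22)^97 = 0.0110.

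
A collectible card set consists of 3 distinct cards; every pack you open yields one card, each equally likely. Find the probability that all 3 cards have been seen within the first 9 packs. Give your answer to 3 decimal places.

0.922

Let A_i be the event that card i is missing after 9 packs. By inclusion–exclusion on the A_i,
P(all seen) = Σ_{j=0}^{3} (-1)^j C(3,j)((3-j)/3)^9
= 1.0000 - 0.0780 + 0.0002 - 0.0000
= 0.9221.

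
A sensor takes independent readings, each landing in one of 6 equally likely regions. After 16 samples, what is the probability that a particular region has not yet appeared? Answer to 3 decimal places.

0.054

On each sample the fixed region fails to appear with probability 5/6.
P(still missing after 16) = (5/6)^16 = 0.0541.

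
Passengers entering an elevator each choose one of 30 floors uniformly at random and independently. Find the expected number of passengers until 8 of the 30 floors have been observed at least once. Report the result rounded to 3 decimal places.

Going from k to k+1 distinct takes a geometric number of passengers with mean 30/(30-k).
Sum over k = 0,...,7: E = 30/30 + 30/29 + 30/28 + ... + 30/24 + 30/23 = 9.1252.

9.125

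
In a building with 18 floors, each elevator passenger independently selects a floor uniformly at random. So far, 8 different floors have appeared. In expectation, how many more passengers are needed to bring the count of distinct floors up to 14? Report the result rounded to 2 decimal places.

15.22

With k distinct floors already seen, the next new one takes an expected 18/(18-k) passengers.
Sum over k = 8,...,13: E = 18/10 + 18/9 + 18/8 + 18/7 + 18/6 + 18/5 = 15.221.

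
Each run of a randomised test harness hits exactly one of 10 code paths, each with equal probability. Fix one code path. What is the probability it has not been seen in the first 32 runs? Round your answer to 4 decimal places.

On each run the fixed code path fails to appear with probability 9/10.
P(still missing after 32) = (9/10)^32 = 0.03434.

0.0343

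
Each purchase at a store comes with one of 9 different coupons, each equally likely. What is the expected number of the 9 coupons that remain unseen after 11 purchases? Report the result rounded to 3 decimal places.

For each coupon, P(unseen after 11) = (8/9)^11 = 0.2737.
By linearity of expectation, E[unseen] = 9·(8/9)^11 = 2.4636.

2.464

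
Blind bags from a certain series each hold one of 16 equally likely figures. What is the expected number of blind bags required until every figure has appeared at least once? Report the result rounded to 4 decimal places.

After k distinct figures have appeared, the next blind bag gives a new one with probability (16-k)/16, so the expected wait for the (k+1)-th is 16/(16-k).
E[T] = 16/16 + 16/15 + 16/14 + ... + 16/2 + 16/1 = 16·H_{16}.
H_{16} = 3.38073, so E[T] = 54.09166.

54.0917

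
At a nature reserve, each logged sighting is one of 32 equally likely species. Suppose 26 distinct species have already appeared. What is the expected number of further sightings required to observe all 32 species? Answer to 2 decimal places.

78.40

The wait to go from k to k+1 distinct species is geometric with mean 32/(32-k).
Sum over k = 26,...,31: E = 32/6 + 32/5 + 32/4 + 32/3 + 32/2 + 32/1 = 78.400.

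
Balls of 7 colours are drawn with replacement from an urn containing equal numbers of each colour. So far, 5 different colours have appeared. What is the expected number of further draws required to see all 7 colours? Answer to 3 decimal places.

From k distinct to k+1 distinct takes on average 7/(7-k) draws.
Sum over k = 5,...,6: E = 7/2 + 7/1 = 10.5000.

10.500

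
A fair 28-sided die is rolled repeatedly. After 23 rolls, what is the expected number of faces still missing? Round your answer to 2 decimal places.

12.13

For each face, P(unseen after 23) = (27/28)^23 = 0.433.
By linearity of expectation, E[unseen] = 28·(27/28)^23 = 12.131.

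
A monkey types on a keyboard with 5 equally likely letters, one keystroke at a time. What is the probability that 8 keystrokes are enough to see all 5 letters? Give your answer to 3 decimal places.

0.323

By inclusion–exclusion over which letters are missing,
P(all seen) = Σ_{j=0}^{5} (-1)^j C(5,j)((5-j)/5)^8
= 1.0000 - 0.8389 + 0.1680 - 0.0066 + 0.0000 - 0.0000
= 0.3226.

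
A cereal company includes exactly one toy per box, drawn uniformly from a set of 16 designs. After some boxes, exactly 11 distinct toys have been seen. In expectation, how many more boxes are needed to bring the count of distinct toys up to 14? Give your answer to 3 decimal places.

12.533

With k distinct toys already seen, the next new one takes an expected 16/(16-k) boxes.
Sum over k = 11,...,13: E = 16/5 + 16/4 + 16/3 = 12.5333.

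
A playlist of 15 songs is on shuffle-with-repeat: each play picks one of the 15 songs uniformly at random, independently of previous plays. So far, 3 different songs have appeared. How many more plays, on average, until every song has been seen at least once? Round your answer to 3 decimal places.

46.548

From k distinct to k+1 distinct takes on average 15/(15-k) plays.
Sum over k = 3,...,14: E = 15/12 + 15/11 + 15/10 + ... + 15/2 + 15/1 = 46.5482.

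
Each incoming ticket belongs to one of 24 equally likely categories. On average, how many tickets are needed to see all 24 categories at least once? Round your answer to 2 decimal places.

Split into phases: going from k distinct to k+1 distinct takes on average 24/(24-k) tickets.
E[T] = 24/24 + 24/23 + 24/22 + ... + 24/2 + 24/1 = 24·H_{24}.
H_{24} = 3.776, so E[T] = 90.623.

90.62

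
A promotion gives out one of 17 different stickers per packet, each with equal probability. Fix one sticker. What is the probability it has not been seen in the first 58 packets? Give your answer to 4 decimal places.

Each packet misses the fixed sticker with probability (17-1)/17 = 16/17, independently.
P(still missing after 58) = (16/17)^58 = 0.02971.

0.0297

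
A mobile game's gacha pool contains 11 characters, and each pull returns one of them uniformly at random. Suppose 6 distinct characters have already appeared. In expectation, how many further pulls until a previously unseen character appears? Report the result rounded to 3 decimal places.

Each pull yields a new character with probability (11-6)/11 = 5/11, so the wait is geometric with mean 11/5.
E = 11/5 = 2.2000.

2.200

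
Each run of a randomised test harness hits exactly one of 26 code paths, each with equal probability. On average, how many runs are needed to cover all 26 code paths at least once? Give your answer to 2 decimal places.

Split into phases: going from k distinct to k+1 distinct takes on average 26/(26-k) runs.
E[T] = 26/26 + 26/25 + 26/24 + ... + 26/2 + 26/1 = 26·H_{26}.
H_{26} = 3.854, so E[T] = 100.215.

100.21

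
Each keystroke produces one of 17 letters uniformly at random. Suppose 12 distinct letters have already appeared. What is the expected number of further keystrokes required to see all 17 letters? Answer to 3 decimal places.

38.817

The wait to go from k to k+1 distinct letters is geometric with mean 17/(17-k).
Sum over k = 12,...,16: E = 17/5 + 17/4 + 17/3 + 17/2 + 17/1 = 38.8167.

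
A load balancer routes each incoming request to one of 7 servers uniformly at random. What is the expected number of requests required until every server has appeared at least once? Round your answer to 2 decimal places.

Split into phases: going from k distinct to k+1 distinct takes on average 7/(7-k) requests.
E[T] = 7/7 + 7/6 + 7/5 + ... + 7/2 + 7/1 = 7·H_{7}.
H_{7} = 2.593, so E[T] = 18.150.

18.15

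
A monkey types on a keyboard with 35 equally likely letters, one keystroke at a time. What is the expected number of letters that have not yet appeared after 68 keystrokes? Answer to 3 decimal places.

For each letter, P(unseen after 68) = (34/35)^68 = 0.1393.
By linearity of expectation, E[unseen] = 35·(34/35)^68 = 4.8754.

4.875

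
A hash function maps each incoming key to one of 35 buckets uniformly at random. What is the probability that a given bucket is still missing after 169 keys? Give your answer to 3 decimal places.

0.007

Each key misses the fixed bucket with probability (35-1)/35 = 34/35, independently.
P(still missing after 169) = (34/35)^169 = 0.0075.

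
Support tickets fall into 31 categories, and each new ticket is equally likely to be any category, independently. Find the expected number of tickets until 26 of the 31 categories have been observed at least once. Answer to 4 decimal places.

54.0613

Going from k to k+1 distinct takes a geometric number of tickets with mean 31/(31-k).
Sum over k = 0,...,25: E = 31/31 + 31/30 + 31/29 + ... + 31/7 + 31/6 = 54.06127.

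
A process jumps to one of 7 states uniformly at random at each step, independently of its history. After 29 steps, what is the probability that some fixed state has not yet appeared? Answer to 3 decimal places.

0.011

Each step misses the fixed state with probability (7-1)/7 = 6/7, independently.
P(still missing after 29) = (6/7)^29 = 0.0114.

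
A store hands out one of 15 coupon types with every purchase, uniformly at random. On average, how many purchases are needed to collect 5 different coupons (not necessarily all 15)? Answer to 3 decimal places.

With k distinct coupons already seen, the next new one arrives after an expected 15/(15-k) purchases.
Sum over k = 0,...,4: E = 15/15 + 15/14 + 15/13 + 15/12 + 15/11 = 5.8389.

5.839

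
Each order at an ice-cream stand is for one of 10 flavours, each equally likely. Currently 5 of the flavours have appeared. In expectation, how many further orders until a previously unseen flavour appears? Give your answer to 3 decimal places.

Each order yields a new flavour with probability (10-5)/10 = 5/10, so the wait is geometric with mean 10/5.
E = 10/5 = 2.0000.

2.000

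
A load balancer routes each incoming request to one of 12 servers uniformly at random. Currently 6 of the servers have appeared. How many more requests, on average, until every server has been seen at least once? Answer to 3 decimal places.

With k distinct servers already seen, the next new one takes an expected 12/(12-k) requests.
Sum over k = 6,...,11: E = 12/6 + 12/5 + 12/4 + 12/3 + 12/2 + 12/1 = 29.4000.

29.400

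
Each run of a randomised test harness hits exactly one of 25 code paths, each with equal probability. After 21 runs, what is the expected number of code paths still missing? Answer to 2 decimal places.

For each code path, P(unseen after 21) = (24/25)^21 = 0.424.
By linearity of expectation, E[unseen] = 25·(24/25)^21 = 10.608.

10.61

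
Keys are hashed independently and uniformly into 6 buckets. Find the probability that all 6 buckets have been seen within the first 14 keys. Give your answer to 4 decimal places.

0.5828

By inclusion–exclusion over which buckets are missing,
P(all seen) = Σ_{j=0}^{6} (-1)^j C(6,j)((6-j)/6)^14
= 1.00000 - 0.46732 + 0.05138 - 0.00122 + 0.00000 - 0.00000 + 0.00000
= 0.58285.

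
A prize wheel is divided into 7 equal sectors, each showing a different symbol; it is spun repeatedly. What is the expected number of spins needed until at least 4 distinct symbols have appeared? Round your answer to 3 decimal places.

5.317

Going from k to k+1 distinct takes a geometric number of spins with mean 7/(7-k).
Sum over k = 0,...,3: E = 7/7 + 7/6 + 7/5 + 7/4 = 5.3167.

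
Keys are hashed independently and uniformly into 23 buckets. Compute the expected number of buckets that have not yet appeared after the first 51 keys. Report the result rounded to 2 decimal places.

2.38

For each bucket, P(unseen after 51) = (22/23)^51 = 0.104.
By linearity of expectation, E[unseen] = 23·(22/23)^51 = 2.383.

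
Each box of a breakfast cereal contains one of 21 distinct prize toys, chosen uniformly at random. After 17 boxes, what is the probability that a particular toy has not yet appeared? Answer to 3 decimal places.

Each box misses the fixed toy with probability (21-1)/21 = 20/21, independently.
P(still missing after 17) = (20/21)^17 = 0.4363.

0.436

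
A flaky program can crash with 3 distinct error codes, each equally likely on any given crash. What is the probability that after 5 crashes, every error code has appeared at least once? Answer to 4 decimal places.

By inclusion–exclusion over which error codes are missing,
P(all seen) = Σ_{j=0}^{3} (-1)^j C(3,j)((3-j)/3)^5
= 1.00000 - 0.39506 + 0.01235 - 0.00000
= 0.61728.

0.6173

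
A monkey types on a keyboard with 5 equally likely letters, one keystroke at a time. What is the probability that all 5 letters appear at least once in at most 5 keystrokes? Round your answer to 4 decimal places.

0.0384

By inclusion–exclusion over which letters are missing,
P(all seen) = Σ_{j=0}^{5} (-1)^j C(5,j)((5-j)/5)^5
= 1.00000 - 1.63840 + 0.77760 - 0.10240 + 0.00160 - 0.00000
= 0.03840.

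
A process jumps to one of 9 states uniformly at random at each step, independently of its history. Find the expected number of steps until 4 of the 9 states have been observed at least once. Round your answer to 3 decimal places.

Going from k to k+1 distinct takes a geometric number of steps with mean 9/(9-k).
Sum over k = 0,...,3: E = 9/9 + 9/8 + 9/7 + 9/6 = 4.9107.

4.911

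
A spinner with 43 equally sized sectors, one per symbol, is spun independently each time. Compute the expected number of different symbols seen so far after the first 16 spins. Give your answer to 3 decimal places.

For each symbol, P(seen in 16 spins) = 1 - (42/43)^16 = 0.3137.
By linearity of expectation, E[distinct seen] = 43·(1 - (42/43)^16) = 13.4905.

13.491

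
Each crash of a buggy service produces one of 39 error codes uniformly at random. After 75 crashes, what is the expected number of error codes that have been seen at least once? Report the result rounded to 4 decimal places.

For each error code, P(seen in 75 crashes) = 1 - (38/39)^75 = 0.85746.
By linearity of expectation, E[distinct seen] = 39·(1 - (38/39)^75) = 33.44110.

33.4411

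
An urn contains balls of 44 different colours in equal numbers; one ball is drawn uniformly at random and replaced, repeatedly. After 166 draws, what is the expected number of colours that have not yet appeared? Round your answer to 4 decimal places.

For each colour, P(unseen after 166) = (43/44)^166 = 0.02201.
By linearity of expectation, E[unseen] = 44·(43/44)^166 = 0.96844.

0.9684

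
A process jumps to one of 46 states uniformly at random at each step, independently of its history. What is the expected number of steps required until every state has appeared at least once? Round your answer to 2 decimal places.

203.17

Split into phases: going from k distinct to k+1 distinct takes on average 46/(46-k) steps.
E[T] = 46/46 + 46/45 + 46/44 + ... + 46/2 + 46/1 = 46·H_{46}.
H_{46} = 4.417, so E[T] = 203.168.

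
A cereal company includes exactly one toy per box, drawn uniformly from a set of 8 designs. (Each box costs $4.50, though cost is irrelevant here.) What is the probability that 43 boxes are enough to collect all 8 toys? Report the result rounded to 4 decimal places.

0.9744

By inclusion–exclusion over which toys are missing,
P(all seen) = Σ_{j=0}^{8} (-1)^j C(8,j)((8-j)/8)^43
= 1.00000 - 0.02567 + 0.00012 - 0.00000 + 0.00000 - 0.00000 + 0.00000 - 0.00000 + 0.00000
= 0.97445.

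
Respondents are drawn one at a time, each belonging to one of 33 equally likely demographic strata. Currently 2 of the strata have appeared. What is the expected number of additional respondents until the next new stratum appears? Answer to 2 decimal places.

1.06

The number of respondents until the next new stratum is geometric with success probability 31/33, so its mean is 33/31.
E = 33/31 = 1.065.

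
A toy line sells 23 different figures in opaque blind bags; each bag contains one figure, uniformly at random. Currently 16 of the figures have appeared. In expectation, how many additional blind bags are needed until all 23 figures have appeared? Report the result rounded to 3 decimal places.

59.636

With k distinct figures already seen, the next new one takes an expected 23/(23-k) blind bags.
Sum over k = 16,...,22: E = 23/7 + 23/6 + 23/5 + ... + 23/2 + 23/1 = 59.6357.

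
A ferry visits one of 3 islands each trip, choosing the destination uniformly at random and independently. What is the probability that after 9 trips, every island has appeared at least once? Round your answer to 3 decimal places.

By inclusion–exclusion over which islands are missing,
P(all seen) = Σ_{j=0}^{3} (-1)^j C(3,j)((3-j)/3)^9
= 1.0000 - 0.0780 + 0.0002 - 0.0000
= 0.9221.

0.922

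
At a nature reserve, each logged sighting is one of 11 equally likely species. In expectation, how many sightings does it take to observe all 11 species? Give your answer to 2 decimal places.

33.22

Split into phases: going from k distinct to k+1 distinct takes on average 11/(11-k) sightings.
E[T] = 11/11 + 11/10 + 11/9 + ... + 11/2 + 11/1 = 11·H_{11}.
H_{11} = 3.020, so E[T] = 33.219.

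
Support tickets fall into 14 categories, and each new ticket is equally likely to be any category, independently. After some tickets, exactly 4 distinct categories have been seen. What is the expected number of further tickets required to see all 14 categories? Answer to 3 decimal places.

From k distinct to k+1 distinct takes on average 14/(14-k) tickets.
Sum over k = 4,...,13: E = 14/10 + 14/9 + 14/8 + ... + 14/2 + 14/1 = 41.0056.

41.006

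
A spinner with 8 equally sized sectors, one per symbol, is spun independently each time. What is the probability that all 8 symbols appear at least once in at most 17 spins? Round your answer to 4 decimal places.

0.3656

Let A_i be the event that symbol i is missing after 17 spins. By inclusion–exclusion on the A_i,
P(all seen) = Σ_{j=0}^{8} (-1)^j C(8,j)((8-j)/8)^17
= 1.00000 - 0.82647 + 0.21047 - 0.01897 + 0.00053 - 0.00000 + 0.00000 - 0.00000 + 0.00000
= 0.36556.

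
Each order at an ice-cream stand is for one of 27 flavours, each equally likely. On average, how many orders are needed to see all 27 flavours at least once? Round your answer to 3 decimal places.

105.069

Split into phases: going from k distinct to k+1 distinct takes on average 27/(27-k) orders.
E[T] = 27/27 + 27/26 + 27/25 + ... + 27/2 + 27/1 = 27·H_{27}.
H_{27} = 3.8915, so E[T] = 105.0693.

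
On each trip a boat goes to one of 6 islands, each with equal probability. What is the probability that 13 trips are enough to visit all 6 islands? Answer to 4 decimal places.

0.5139

By inclusion–exclusion over which islands are missing,
P(all seen) = Σ_{j=0}^{6} (-1)^j C(6,j)((6-j)/6)^13
= 1.00000 - 0.56078 + 0.07707 - 0.00244 + 0.00001 - 0.00000 + 0.00000
= 0.51386.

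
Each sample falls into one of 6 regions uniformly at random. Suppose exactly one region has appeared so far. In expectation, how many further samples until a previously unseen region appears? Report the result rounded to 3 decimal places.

The number of samples until the next new region is geometric with success probability 5/6, so its mean is 6/5.
E = 6/5 = 1.2000.

1.200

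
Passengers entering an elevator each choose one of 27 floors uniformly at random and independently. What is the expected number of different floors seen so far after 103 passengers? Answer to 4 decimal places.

26.4465

For each floor, P(seen in 103 passengers) = 1 - (26/27)^103 = 0.97950.
By linearity of expectation, E[distinct seen] = 27·(1 - (26/27)^103) = 26.44646.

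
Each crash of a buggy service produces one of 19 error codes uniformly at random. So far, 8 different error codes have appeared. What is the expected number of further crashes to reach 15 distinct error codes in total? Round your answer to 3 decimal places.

17.794

With k distinct error codes already seen, the next new one takes an expected 19/(19-k) crashes.
Sum over k = 8,...,14: E = 19/11 + 19/10 + 19/9 + ... + 19/6 + 19/5 = 17.7943.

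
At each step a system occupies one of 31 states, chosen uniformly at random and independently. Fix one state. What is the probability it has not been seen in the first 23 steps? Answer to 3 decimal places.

0.470

On each step the fixed state fails to appear with probability 30/31.
P(still missing after 23) = (30/31)^23 = 0.4704.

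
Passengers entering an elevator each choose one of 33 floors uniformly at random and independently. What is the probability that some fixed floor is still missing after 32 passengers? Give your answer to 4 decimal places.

On each passenger the fixed floor fails to appear with probability 32/33.
P(still missing after 32) = (32/33)^32 = 0.37355.

0.3736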